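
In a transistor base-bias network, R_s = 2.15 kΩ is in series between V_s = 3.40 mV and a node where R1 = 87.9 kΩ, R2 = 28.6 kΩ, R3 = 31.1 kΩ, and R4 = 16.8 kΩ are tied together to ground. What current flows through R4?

Equivalent of the parallel group: R_p = 7.245 kΩ.
V_A = 3.40 × 7.245/9.395 = 2.622 mV.
Branch current I = V_A/R4 = 2.622/16.8 = 0.1561 µA.

I ≈ 0.156 µA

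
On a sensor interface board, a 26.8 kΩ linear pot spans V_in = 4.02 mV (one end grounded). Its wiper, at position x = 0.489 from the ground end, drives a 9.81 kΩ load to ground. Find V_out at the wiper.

The pot divides into 13.69 kΩ above the wiper and 13.11 kΩ below.
R_L loads the lower segment: effective lower R = 5.610 kΩ.
Then V_out = V_in · 5.610/(13.69 + 5.610) = 1.168 mV.
(Unloaded: V_out = x·V_in = 1.97 mV.)

V_out ≈ 1.17 mV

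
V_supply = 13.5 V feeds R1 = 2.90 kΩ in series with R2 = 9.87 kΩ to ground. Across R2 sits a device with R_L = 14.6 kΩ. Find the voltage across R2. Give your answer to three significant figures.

First combine the lower leg with the load: R2 ‖ R_L = 5.889 kΩ.
Now apply the divider: V_out = 13.5 × 0.6700 = 9.046 V.

V_out ≈ 9.05 V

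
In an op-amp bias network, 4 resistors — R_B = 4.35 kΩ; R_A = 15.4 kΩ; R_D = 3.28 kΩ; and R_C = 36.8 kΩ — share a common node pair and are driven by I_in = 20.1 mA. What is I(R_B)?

I ≈ 7.37 mA

Total conductance ΣG = 1/4.35 + 1/15.4 + 1/3.28 + 1/36.8 = 0.6269 (units of 1/kΩ).
R_B takes the fraction G_k/ΣG = 0.2299/0.6269 = 0.3667, so I = 20.1 × 0.3667 = 7.371 mA.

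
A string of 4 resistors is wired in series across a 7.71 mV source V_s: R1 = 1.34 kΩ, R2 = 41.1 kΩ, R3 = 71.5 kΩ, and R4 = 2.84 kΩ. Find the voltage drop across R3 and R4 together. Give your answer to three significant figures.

Total series resistance ΣR = 1.34 + 41.1 + 71.5 + 2.84 = 116.8 kΩ.
R_{R3..R4} = 71.5 + 2.84 = 74.34 kΩ.
By the voltage-divider rule, V = 7.71 × 74.34/116.8 = 4.908 mV.

V ≈ 4.91 mV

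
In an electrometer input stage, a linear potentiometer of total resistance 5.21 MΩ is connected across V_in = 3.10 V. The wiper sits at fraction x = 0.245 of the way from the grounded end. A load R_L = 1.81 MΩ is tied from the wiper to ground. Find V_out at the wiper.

Lower segment x·R_p = 1.276 MΩ; upper segment (1−x)·R_p = 3.934 MΩ.
Lower segment in parallel with the load: 1.276 ‖ 1.81 = 0.7486 MΩ.
V_out = 3.10 × 0.7486/(3.934 + 0.7486) = 0.4956 V.
(Unloaded: V_out = x·V_in = 0.759 V.)

V_out ≈ 0.496 V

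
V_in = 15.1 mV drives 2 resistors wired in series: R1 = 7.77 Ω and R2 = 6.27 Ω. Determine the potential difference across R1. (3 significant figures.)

ΣR = 7.77 + 6.27 = 14.04 Ω.
V = V_in · R/ΣR = 15.1 × 0.5534 = 8.357 mV.

V ≈ 8.36 mV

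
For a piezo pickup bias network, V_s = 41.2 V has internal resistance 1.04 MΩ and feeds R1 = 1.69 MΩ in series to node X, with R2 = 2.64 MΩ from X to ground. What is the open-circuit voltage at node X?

R1' = 1.04 + 1.69 = 2.730 MΩ (source resistance + R1).
Open-circuit (no load on X): V_th = V_s · R2/(R1' + R2) = 41.2 × 2.64/(2.730 + 2.64) = 20.25 V.

V_th ≈ 20.3 V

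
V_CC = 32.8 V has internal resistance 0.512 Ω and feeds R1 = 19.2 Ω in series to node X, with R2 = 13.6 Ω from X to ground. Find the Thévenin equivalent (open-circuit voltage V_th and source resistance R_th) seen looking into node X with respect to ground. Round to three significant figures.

V_th ≈ 13.4 V, R_th ≈ 8.05 Ω

R1' = 0.512 + 19.2 = 19.71 Ω (source resistance + R1).
With X open, the divider is unloaded: V_th = 32.8 × 13.6/33.31 = 13.39 V.
Zeroing V_CC shorts the top of R1' to ground, so R_th = R1' ‖ R2 = 8.048 Ω.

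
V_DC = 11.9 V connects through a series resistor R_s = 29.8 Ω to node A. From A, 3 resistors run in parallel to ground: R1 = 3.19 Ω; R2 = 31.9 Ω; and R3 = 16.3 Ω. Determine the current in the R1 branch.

Combine the parallel branches: R_p = (1/3.19 + 1/31.9 + 1/16.3)⁻¹ = 2.462 Ω.
V_A = 11.9 × 2.462/32.26 = 0.9081 V.
I(R1) = V_A / R1 = 0.9081/3.19 = 0.2847 A.

I ≈ 0.285 A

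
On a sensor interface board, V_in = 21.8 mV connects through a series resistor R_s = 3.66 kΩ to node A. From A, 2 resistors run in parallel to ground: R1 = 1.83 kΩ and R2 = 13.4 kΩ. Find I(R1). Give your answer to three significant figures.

I ≈ 3.64 µA

Combine the parallel branches: R_p = (1/1.83 + 1/13.4)⁻¹ = 1.610 kΩ.
V_A by voltage divider: V_A = 21.8 × 1.610/(3.66 + 1.610) = 6.660 mV.
Branch current I = V_A/R1 = 6.660/1.83 = 3.639 µA.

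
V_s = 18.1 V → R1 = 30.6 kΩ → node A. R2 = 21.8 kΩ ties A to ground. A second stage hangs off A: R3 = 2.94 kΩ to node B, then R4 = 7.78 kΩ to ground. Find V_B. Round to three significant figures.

V_B ≈ 2.50 V

Node A sees R2 in parallel with the series input of stage 2, R3 + R4 = 10.72 kΩ.
R2 ‖ (R3+R4) = 7.186 kΩ.
V_A = 18.1 × 7.186/(30.6 + 7.186) = 3.442 V.
Stage 2 is unloaded, so V_B = V_A · R4/(R3+R4) = 3.442 × 7.78/10.72 = 2.498 V.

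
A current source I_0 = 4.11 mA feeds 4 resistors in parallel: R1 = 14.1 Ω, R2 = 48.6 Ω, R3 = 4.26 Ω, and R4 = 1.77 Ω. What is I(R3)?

I ≈ 1.08 mA

Total conductance ΣG = 1/14.1 + 1/48.6 + 1/4.26 + 1/1.77 = 0.8912 (units of 1/Ω).
Current divider: I(R3) = I_0 · G_k/ΣG = 4.11 × (0.2347/0.8912) = 4.11 × 0.2634 = 1.083 mA.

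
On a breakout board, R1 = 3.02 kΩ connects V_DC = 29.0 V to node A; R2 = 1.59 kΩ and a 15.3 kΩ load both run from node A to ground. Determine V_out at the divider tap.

R2 ‖ R_L = (1.59 × 15.3)/(1.59 + 15.3) = 1.440 kΩ.
Voltage divider with the loaded lower leg: V_out = 29.0 × 1.440/(3.02 + 1.440) = 29.0 × 0.3229 = 9.365 V.

V_out ≈ 9.36 V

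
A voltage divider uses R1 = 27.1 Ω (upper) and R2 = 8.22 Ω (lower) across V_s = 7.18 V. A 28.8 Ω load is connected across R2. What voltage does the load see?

The load sits in parallel with R2, giving an effective lower resistance R2' = R2·R_L/(R2+R_L) = 6.395 Ω.
Now apply the divider: V_out = 7.18 × 0.1909 = 1.371 V.

V_out ≈ 1.37 V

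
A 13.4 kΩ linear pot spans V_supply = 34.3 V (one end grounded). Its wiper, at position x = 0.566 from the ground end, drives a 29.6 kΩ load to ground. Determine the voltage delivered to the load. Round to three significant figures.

V_out ≈ 17.5 V

Split the track: R_lower = x·R_p = 7.584 kΩ, R_upper = (1−x)·R_p = 5.816 kΩ.
(x·R_p) ‖ R_L = 6.037 kΩ.
Then V_out = V_supply · 6.037/(5.816 + 6.037) = 17.47 V.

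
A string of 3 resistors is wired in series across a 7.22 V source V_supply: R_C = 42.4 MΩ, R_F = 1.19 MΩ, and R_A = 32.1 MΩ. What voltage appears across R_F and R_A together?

V ≈ 3.18 V

Series total: ΣR = 42.4 + 1.19 + 32.1 = 75.69 MΩ.
R_{R_F..R_A} = 1.19 + 32.1 = 33.29 MΩ.
Voltage divider: V = V_supply · (33.29 / 75.69) = 7.22 × 0.4398 = 3.176 V.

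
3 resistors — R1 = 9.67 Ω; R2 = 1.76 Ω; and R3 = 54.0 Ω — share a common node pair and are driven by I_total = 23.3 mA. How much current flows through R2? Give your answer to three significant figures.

Total conductance ΣG = 1/9.67 + 1/1.76 + 1/54.0 = 0.6901 (units of 1/Ω).
By the current-divider rule, I = I_total · G_k/ΣG = 23.3 × 0.8233 = 19.18 mA.

I ≈ 19.2 mA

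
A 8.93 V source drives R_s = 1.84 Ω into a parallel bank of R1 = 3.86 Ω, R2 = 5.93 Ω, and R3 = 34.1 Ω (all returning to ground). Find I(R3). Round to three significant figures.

Combine the parallel branches: R_p = (1/3.86 + 1/5.93 + 1/34.1)⁻¹ = 2.188 Ω.
V_A by voltage divider: V_A = 8.93 × 2.188/(1.84 + 2.188) = 4.851 V.
Branch current I = V_A/R3 = 4.851/34.1 = 0.1423 A.

I ≈ 0.142 A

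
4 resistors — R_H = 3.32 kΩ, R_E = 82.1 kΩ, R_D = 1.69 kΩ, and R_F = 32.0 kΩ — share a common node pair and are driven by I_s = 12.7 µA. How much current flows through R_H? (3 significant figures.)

Conductances: ΣG = 1/3.32 + 1/82.1 + 1/1.69 + 1/32.0 = 0.9364 (1/kΩ).
By the current-divider rule, I = I_s · G_k/ΣG = 12.7 × 0.3217 = 4.085 µA.

I ≈ 4.09 µA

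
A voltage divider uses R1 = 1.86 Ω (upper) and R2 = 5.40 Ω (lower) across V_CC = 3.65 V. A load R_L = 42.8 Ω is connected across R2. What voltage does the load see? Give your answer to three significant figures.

R2 ‖ R_L = (5.40 × 42.8)/(5.40 + 42.8) = 4.795 Ω.
Now apply the divider: V_out = 3.65 × 0.7205 = 2.630 V.
(Unloaded it would be 2.71 V; the load pulls it down.)

V_out ≈ 2.63 V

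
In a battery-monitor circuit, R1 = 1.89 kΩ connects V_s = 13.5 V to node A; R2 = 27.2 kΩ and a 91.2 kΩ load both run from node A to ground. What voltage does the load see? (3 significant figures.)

V_out ≈ 12.4 V

The load sits in parallel with R2, giving an effective lower resistance R2' = R2·R_L/(R2+R_L) = 20.95 kΩ.
Then V_out = V_s · R2'/(R1 + R2') = 13.5 × 20.95/22.84 = 12.38 V.
(Unloaded it would be 12.6 V; the load pulls it down.)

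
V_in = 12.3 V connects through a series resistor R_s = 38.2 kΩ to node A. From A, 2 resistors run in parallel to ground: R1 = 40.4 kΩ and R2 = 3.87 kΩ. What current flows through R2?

Combine the parallel branches: R_p = (1/40.4 + 1/3.87)⁻¹ = 3.532 kΩ.
V_A = 12.3 × 3.532/41.73 = 1.041 V.
I(R2) = V_A / R2 = 1.041/3.87 = 0.2690 mA.
(Check via current divider: I_total = 0.2947 mA; share G_k/ΣG = 0.9126 → same result.)

I ≈ 0.269 mA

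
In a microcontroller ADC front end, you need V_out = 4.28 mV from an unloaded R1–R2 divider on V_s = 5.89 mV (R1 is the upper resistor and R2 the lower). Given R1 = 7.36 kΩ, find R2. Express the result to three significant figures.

R2 ≈ 19.6 kΩ

V_out/V_s = R2/(R1+R2) = 0.7267.
Rearranging, R2 = R1·k/(1−k) = 7.36 × 2.658 = 19.57 kΩ.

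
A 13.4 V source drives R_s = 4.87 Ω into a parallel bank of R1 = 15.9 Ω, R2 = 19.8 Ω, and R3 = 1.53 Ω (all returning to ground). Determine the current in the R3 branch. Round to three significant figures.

Combine the parallel branches: R_p = (1/15.9 + 1/19.8 + 1/1.53)⁻¹ = 1.304 Ω.
Node voltage V_A = V_CC · R_p/(R_s + R_p) = 13.4 × 0.2112 = 2.830 V.
I(R3) = V_A / R3 = 2.830/1.53 = 1.850 A.

I ≈ 1.85 A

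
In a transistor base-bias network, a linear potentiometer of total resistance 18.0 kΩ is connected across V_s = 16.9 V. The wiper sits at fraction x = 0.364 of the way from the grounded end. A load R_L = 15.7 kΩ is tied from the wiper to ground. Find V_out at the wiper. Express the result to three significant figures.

V_out ≈ 4.86 V

Split the track: R_lower = x·R_p = 6.552 kΩ, R_upper = (1−x)·R_p = 11.45 kΩ.
R_L loads the lower segment: effective lower R = 4.623 kΩ.
Loaded-divider output: V_out = 16.9 × 0.2877 = 4.861 V.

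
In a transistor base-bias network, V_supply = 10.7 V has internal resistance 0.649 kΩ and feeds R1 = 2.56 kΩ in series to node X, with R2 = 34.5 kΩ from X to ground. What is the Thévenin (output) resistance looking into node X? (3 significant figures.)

R1' = 0.649 + 2.56 = 3.209 kΩ (source resistance + R1).
Zeroing V_supply shorts the top of R1' to ground, so R_th = R1' ‖ R2 = 2.936 kΩ.

R_th ≈ 2.94 kΩ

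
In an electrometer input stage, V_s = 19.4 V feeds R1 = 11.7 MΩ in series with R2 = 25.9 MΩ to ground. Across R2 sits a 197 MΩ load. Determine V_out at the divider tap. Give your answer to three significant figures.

First combine the lower leg with the load: R2 ‖ R_L = 22.89 MΩ.
Now apply the divider: V_out = 19.4 × 0.6618 = 12.84 V.
(Unloaded it would be 13.4 V; the load pulls it down.)

V_out ≈ 12.8 V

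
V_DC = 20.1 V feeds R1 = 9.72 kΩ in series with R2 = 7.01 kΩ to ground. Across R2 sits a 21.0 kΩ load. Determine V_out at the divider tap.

R2 ‖ R_L = (7.01 × 21.0)/(7.01 + 21.0) = 5.256 kΩ.
Now apply the divider: V_out = 20.1 × 0.3509 = 7.054 V.
(Unloaded it would be 8.42 V; the load pulls it down.)

V_out ≈ 7.05 V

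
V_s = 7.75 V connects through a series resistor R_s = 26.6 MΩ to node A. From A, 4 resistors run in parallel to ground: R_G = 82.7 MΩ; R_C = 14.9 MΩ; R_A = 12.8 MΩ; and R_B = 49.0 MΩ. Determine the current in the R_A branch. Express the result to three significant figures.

I ≈ 0.106 µA

Equivalent of the parallel group: R_p = 5.626 MΩ.
V_A by voltage divider: V_A = 7.75 × 5.626/(26.6 + 5.626) = 1.353 V.
Branch current I = V_A/R_A = 1.353/12.8 = 0.1057 µA.
(Equivalently: I_total = 0.2405 µA, then current-divider fraction G_k/ΣG = 0.4395.)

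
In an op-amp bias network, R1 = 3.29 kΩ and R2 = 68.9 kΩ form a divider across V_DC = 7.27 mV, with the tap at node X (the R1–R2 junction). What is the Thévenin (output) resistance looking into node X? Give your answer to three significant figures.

R_th ≈ 3.14 kΩ

Zeroing V_DC shorts the top of R1 to ground, so R_th = R1 ‖ R2 = 3.140 kΩ.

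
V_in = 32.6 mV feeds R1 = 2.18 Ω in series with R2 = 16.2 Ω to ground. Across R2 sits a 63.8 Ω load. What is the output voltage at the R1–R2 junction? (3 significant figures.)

V_out ≈ 27.9 mV

First combine the lower leg with the load: R2 ‖ R_L = 12.92 Ω.
Then V_out = V_in · R2'/(R1 + R2') = 32.6 × 12.92/15.10 = 27.89 mV.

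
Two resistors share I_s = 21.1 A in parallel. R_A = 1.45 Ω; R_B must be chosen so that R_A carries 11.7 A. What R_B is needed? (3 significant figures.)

Two-branch current divider: I_A = I_s · R_B/(R_A + R_B).
With f = 0.5545, R_B = R_A · f/(1−f) = 1.45 × 1.245 = 1.805 Ω.

R_B ≈ 1.80 Ω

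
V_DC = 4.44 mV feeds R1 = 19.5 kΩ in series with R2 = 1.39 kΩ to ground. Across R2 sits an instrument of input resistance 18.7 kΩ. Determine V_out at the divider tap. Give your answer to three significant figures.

R2 ‖ R_L = (1.39 × 18.7)/(1.39 + 18.7) = 1.294 kΩ.
Voltage divider with the loaded lower leg: V_out = 4.44 × 1.294/(19.5 + 1.294) = 4.44 × 0.06222 = 0.2763 mV.
(Unloaded it would be 0.295 mV; the load pulls it down.)

V_out ≈ 0.276 mV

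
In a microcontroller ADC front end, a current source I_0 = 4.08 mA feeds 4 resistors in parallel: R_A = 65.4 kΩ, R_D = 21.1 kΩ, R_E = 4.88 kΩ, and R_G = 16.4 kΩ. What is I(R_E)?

ΣG = 1/65.4 + 1/21.1 + 1/4.88 + 1/16.4 = 0.3286.
By the current-divider rule, I = I_0 · G_k/ΣG = 4.08 × 0.6237 = 2.545 mA.

I ≈ 2.54 mA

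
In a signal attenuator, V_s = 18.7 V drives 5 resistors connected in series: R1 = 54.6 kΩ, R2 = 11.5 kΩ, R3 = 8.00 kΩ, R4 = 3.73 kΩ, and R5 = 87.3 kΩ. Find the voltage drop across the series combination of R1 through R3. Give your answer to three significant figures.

V ≈ 8.39 V

Total series resistance ΣR = 54.6 + 11.5 + 8.00 + 3.73 + 87.3 = 165.1 kΩ.
R_{R1..R3} = 54.6 + 11.5 + 8.00 = 74.10 kΩ.
V = V_s · R/ΣR = 18.7 × 0.4487 = 8.391 V.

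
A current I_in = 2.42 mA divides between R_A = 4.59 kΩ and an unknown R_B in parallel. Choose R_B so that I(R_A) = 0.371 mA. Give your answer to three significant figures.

In a two-way split, I_A/I_in = R_B/(R_A + R_B).
0.371/2.42 = R_B/(R_A + R_B) → R_B = R_A · (0.1533)/(1 − 0.1533) = 4.59 × 0.1811 = 0.8311 kΩ.

R_B ≈ 0.831 kΩ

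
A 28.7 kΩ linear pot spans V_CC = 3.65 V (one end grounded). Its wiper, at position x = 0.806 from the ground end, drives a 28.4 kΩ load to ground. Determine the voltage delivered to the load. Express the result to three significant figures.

V_out ≈ 2.54 V

Split the track: R_lower = x·R_p = 23.13 kΩ, R_upper = (1−x)·R_p = 5.568 kΩ.
(x·R_p) ‖ R_L = 12.75 kΩ.
Loaded-divider output: V_out = 3.65 × 0.6960 = 2.540 V.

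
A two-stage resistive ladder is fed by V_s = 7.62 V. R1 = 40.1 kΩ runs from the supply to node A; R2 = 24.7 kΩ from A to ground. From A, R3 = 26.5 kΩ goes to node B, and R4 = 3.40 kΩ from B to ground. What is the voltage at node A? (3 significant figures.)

V_A ≈ 1.92 V

Node A sees R2 in parallel with the series input of stage 2, R3 + R4 = 29.90 kΩ.
Effective lower resistance at A: R2 ‖ 29.90 = 13.53 kΩ.
So V_A = 7.62 × 0.2522 = 1.922 V.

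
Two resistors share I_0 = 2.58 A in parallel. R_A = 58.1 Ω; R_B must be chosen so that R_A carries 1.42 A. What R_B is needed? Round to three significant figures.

R_B ≈ 71.1 Ω

In a two-way split, I_A/I_0 = R_B/(R_A + R_B).
With f = 0.5504, R_B = R_A · f/(1−f) = 58.1 × 1.224 = 71.12 Ω.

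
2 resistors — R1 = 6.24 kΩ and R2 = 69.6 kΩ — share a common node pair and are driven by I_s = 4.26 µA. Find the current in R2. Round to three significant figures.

Two-branch current divider: I_k = I_s · R_other/(R_1 + R_2).
I(R2) = 4.26 × 6.24/(6.24 + 69.6) = 4.26 × 0.08228 = 0.3505 µA.

I ≈ 0.351 µA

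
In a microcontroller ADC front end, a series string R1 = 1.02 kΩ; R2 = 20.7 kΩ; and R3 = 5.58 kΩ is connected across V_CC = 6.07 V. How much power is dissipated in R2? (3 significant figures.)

P ≈ 1.02 mW

ΣR = 27.30 kΩ → I = 6.07/27.30 = 0.2223 mA.
V(R2) = I·R = 4.603 V; P = V·I = 4.603 × 0.2223 = 1.023 mW.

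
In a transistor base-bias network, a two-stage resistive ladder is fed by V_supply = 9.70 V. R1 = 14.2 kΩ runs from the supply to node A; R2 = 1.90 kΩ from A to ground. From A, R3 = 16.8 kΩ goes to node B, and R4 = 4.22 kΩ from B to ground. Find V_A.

Node A sees R2 in parallel with the series input of stage 2, R3 + R4 = 21.02 kΩ.
R2 ‖ (R3+R4) = 1.742 kΩ.
First divider: V_A = V_supply · 1.742/(14.2 + 1.742) = 1.060 V.

V_A ≈ 1.06 V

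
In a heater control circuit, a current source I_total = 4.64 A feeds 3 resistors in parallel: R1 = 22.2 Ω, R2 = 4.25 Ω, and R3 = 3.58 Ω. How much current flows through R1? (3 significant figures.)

ΣG = 1/22.2 + 1/4.25 + 1/3.58 = 0.5597.
R1 takes the fraction G_k/ΣG = 0.04505/0.5597 = 0.08049, so I = 4.64 × 0.08049 = 0.3735 A.

I ≈ 0.373 A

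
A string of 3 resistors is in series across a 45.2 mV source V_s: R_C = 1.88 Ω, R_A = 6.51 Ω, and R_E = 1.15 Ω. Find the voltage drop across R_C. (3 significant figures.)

V ≈ 8.91 mV

Series total: ΣR = 1.88 + 6.51 + 1.15 = 9.540 Ω.
By the voltage-divider rule, V = 45.2 × 1.880/9.540 = 8.907 mV.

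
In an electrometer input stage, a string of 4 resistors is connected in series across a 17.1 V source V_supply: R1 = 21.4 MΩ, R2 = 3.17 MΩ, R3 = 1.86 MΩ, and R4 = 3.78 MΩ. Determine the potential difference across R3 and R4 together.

V ≈ 3.19 V

Total series resistance ΣR = 21.4 + 3.17 + 1.86 + 3.78 = 30.21 MΩ.
R_{R3..R4} = 1.86 + 3.78 = 5.640 MΩ.
Voltage divider: V = V_supply · (5.640 / 30.21) = 17.1 × 0.1867 = 3.192 V.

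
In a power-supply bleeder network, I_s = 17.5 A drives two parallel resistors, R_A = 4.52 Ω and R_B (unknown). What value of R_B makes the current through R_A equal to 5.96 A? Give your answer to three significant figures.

Two-branch current divider: I_A = I_s · R_B/(R_A + R_B).
5.96/17.5 = R_B/(R_A + R_B) → R_B = R_A · (0.3406)/(1 − 0.3406) = 4.52 × 0.5165 = 2.334 Ω.

R_B ≈ 2.33 Ω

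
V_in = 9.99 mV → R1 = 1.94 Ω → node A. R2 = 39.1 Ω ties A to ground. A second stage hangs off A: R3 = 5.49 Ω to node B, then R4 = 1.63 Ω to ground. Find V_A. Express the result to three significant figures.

The second stage (R3 + R4 = 7.120 Ω) loads node A in parallel with R2.
R2 ‖ (R3+R4) = 6.023 Ω.
First divider: V_A = V_in · 6.023/(1.94 + 6.023) = 7.556 mV.

V_A ≈ 7.56 mV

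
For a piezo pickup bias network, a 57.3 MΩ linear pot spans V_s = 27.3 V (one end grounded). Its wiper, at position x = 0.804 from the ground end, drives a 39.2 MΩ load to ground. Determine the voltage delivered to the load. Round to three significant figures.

The pot divides into 11.23 MΩ above the wiper and 46.07 MΩ below.
R_L loads the lower segment: effective lower R = 21.18 MΩ.
Then V_out = V_s · 21.18/(11.23 + 21.18) = 17.84 V.
(Unloaded: V_out = x·V_s = 21.9 V.)

V_out ≈ 17.8 V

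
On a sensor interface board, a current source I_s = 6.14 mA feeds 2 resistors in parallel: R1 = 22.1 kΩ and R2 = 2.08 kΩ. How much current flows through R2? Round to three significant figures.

With just two branches, the current splits inversely with resistance.
I(R2) = 6.14 × 22.1/(22.1 + 2.08) = 6.14 × 0.9140 = 5.612 mA.

I ≈ 5.61 mA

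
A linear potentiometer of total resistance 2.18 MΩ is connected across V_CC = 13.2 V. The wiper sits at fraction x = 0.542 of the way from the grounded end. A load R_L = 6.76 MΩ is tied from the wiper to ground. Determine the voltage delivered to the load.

V_out ≈ 6.62 V

Lower segment x·R_p = 1.182 MΩ; upper segment (1−x)·R_p = 0.9984 MΩ.
R_L loads the lower segment: effective lower R = 1.006 MΩ.
V_out = 13.2 × 1.006/(0.9984 + 1.006) = 6.624 V.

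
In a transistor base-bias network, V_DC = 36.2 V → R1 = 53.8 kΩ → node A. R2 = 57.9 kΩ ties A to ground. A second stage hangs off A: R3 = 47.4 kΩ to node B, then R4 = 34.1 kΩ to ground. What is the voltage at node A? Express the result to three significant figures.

Node A sees R2 in parallel with the series input of stage 2, R3 + R4 = 81.50 kΩ.
R2 ‖ (R3+R4) = 33.85 kΩ.
V_A = 36.2 × 33.85/(53.8 + 33.85) = 13.98 V.

V_A ≈ 14.0 V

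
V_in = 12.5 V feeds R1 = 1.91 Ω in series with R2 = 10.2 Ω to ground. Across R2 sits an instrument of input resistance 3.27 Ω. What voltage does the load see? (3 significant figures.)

First combine the lower leg with the load: R2 ‖ R_L = 2.476 Ω.
Then V_out = V_in · R2'/(R1 + R2') = 12.5 × 2.476/4.386 = 7.057 V.

V_out ≈ 7.06 V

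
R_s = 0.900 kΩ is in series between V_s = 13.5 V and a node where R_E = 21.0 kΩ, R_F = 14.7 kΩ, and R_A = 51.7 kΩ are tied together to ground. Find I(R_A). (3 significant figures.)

Equivalent of the parallel group: R_p = 7.408 kΩ.
Node voltage V_A = V_s · R_p/(R_s + R_p) = 13.5 × 0.8917 = 12.04 V.
Branch current I = V_A/R_A = 12.04/51.7 = 0.2328 mA.
(Equivalently: I_total = 1.625 mA, then current-divider fraction G_k/ΣG = 0.1433.)

I ≈ 0.233 mA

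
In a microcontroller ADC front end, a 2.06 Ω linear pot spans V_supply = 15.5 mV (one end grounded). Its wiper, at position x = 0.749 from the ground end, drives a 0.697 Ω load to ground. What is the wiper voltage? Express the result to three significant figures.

V_out ≈ 7.46 mV

Split the track: R_lower = x·R_p = 1.543 Ω, R_upper = (1−x)·R_p = 0.5171 Ω.
Lower segment in parallel with the load: 1.543 ‖ 0.697 = 0.4801 Ω.
Loaded-divider output: V_out = 15.5 × 0.4815 = 7.463 mV.
(Unloaded: V_out = x·V_supply = 11.6 mV.)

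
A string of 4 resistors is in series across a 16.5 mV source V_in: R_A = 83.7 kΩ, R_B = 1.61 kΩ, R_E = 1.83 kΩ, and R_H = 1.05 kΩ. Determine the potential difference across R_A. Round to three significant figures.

Total series resistance ΣR = 83.7 + 1.61 + 1.83 + 1.05 = 88.19 kΩ.
Voltage divider: V = V_in · (83.70 / 88.19) = 16.5 × 0.9491 = 15.66 mV.

V ≈ 15.7 mV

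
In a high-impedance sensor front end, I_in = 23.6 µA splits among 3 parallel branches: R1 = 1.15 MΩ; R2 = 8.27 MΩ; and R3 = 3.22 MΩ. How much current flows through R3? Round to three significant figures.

Conductances: ΣG = 1/1.15 + 1/8.27 + 1/3.22 = 1.301 (1/MΩ).
R3 takes the fraction G_k/ΣG = 0.3106/1.301 = 0.2387, so I = 23.6 × 0.2387 = 5.633 µA.

I ≈ 5.63 µA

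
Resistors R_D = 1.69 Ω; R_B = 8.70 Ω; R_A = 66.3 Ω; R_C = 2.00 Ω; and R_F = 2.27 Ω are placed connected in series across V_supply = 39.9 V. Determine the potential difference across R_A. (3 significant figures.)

V ≈ 32.7 V

Total series resistance ΣR = 1.69 + 8.70 + 66.3 + 2.00 + 2.27 = 80.96 Ω.
By the voltage-divider rule, V = 39.9 × 66.30/80.96 = 32.68 V.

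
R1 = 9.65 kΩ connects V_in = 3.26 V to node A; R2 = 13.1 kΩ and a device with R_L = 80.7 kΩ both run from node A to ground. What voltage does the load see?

R2 ‖ R_L = (13.1 × 80.7)/(13.1 + 80.7) = 11.27 kΩ.
Now apply the divider: V_out = 3.26 × 0.5387 = 1.756 V.
(Unloaded it would be 1.88 V; the load pulls it down.)

V_out ≈ 1.76 V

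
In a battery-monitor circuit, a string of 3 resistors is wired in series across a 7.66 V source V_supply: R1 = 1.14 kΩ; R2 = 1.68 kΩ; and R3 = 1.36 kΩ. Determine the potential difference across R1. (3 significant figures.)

Series total: ΣR = 1.14 + 1.68 + 1.36 = 4.180 kΩ.
V = V_supply · R/ΣR = 7.66 × 0.2727 = 2.089 V.

V ≈ 2.09 V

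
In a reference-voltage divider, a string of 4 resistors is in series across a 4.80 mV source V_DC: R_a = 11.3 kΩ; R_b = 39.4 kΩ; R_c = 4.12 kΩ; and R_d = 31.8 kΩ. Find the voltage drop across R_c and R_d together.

V ≈ 1.99 mV

Series total: ΣR = 11.3 + 39.4 + 4.12 + 31.8 = 86.62 kΩ.
R_{R_c..R_d} = 4.12 + 31.8 = 35.92 kΩ.
V = V_DC · R/ΣR = 4.80 × 0.4147 = 1.990 mV.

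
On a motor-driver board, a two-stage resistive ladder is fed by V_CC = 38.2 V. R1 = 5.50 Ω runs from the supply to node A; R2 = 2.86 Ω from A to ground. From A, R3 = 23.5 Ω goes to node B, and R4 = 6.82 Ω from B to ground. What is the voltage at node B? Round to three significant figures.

V_B ≈ 2.77 V

The second stage (R3 + R4 = 30.32 Ω) loads node A in parallel with R2.
Effective lower resistance at A: R2 ‖ 30.32 = 2.613 Ω.
First divider: V_A = V_CC · 2.613/(5.50 + 2.613) = 12.30 V.
Stage 2 is unloaded, so V_B = V_A · R4/(R3+R4) = 12.30 × 6.82/30.32 = 2.768 V.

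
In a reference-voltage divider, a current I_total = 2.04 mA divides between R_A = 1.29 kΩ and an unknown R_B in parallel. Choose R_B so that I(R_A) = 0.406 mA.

R_B ≈ 0.321 kΩ

Two-branch current divider: I_A = I_total · R_B/(R_A + R_B).
0.406/2.04 = R_B/(R_A + R_B) → R_B = R_A · (0.1990)/(1 − 0.1990) = 1.29 × 0.2485 = 0.3205 kΩ.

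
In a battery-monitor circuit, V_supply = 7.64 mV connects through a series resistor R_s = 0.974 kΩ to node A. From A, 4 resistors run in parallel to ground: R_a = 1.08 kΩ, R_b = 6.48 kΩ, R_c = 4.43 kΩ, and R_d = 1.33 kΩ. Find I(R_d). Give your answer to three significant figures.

Combine the parallel branches: R_p = (1/1.08 + 1/6.48 + 1/4.43 + 1/1.33)⁻¹ = 0.4859 kΩ.
V_A = 7.64 × 0.4859/1.460 = 2.543 mV.
I(R_d) = V_A / R_d = 2.543/1.33 = 1.912 µA.

I ≈ 1.91 µA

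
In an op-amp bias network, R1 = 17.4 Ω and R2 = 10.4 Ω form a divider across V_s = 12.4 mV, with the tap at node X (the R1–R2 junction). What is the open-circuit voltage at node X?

V_th ≈ 4.64 mV

V_th is the unloaded tap voltage: V_s · R2/(R1+R2) = 12.4 × 0.3741 = 4.639 mV.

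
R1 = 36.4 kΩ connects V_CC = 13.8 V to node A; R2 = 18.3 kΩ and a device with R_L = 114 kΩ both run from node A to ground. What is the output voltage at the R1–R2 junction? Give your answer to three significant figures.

V_out ≈ 4.17 V

R2 ‖ R_L = (18.3 × 114)/(18.3 + 114) = 15.77 kΩ.
Then V_out = V_CC · R2'/(R1 + R2') = 13.8 × 15.77/52.17 = 4.171 V.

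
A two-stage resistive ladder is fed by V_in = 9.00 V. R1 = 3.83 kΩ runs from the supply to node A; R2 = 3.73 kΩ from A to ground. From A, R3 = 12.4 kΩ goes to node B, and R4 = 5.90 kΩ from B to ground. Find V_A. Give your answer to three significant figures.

Node A sees R2 in parallel with the series input of stage 2, R3 + R4 = 18.30 kΩ.
Effective lower resistance at A: R2 ‖ 18.30 = 3.098 kΩ.
So V_A = 9.00 × 0.4472 = 4.025 V.

V_A ≈ 4.02 V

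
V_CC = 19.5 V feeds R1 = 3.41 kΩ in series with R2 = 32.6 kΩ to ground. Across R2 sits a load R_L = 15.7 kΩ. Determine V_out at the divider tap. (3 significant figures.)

First combine the lower leg with the load: R2 ‖ R_L = 10.60 kΩ.
Then V_out = V_CC · R2'/(R1 + R2') = 19.5 × 10.60/14.01 = 14.75 V.
(Unloaded it would be 17.7 V; the load pulls it down.)

V_out ≈ 14.8 V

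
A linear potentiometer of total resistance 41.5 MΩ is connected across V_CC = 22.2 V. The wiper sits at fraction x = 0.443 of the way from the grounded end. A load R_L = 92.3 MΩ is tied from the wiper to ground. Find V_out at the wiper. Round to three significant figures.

V_out ≈ 8.85 V

Split the track: R_lower = x·R_p = 18.38 MΩ, R_upper = (1−x)·R_p = 23.12 MΩ.
Lower segment in parallel with the load: 18.38 ‖ 92.3 = 15.33 MΩ.
Then V_out = V_CC · 15.33/(23.12 + 15.33) = 8.852 V.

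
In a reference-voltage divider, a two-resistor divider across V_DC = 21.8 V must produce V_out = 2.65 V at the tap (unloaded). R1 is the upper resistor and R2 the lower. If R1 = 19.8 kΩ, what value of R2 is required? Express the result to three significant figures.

R2 ≈ 2.74 kΩ

Required fraction k = V_out/V_DC = 0.1216.
Rearranging, R2 = R1·k/(1−k) = 19.8 × 0.1384 = 2.740 kΩ.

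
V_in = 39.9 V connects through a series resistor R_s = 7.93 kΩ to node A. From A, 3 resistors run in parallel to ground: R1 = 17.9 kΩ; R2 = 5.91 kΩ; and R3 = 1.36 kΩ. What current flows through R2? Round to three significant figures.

Combine the parallel branches: R_p = (1/17.9 + 1/5.91 + 1/1.36)⁻¹ = 1.041 kΩ.
Node voltage V_A = V_in · R_p/(R_s + R_p) = 39.9 × 0.1161 = 4.631 V.
Branch current I = V_A/R2 = 4.631/5.91 = 0.7836 mA.
(Check via current divider: I_total = 4.448 mA; share G_k/ΣG = 0.1762 → same result.)

I ≈ 0.784 mA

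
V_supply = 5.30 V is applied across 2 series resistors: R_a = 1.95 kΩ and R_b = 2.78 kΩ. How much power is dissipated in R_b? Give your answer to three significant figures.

P ≈ 3.49 mW

The common current is I = 5.30/4.730 = 1.121 mA.
P(R_b) = I²·R_b = (1.121)² × 2.78 = 3.490 mW.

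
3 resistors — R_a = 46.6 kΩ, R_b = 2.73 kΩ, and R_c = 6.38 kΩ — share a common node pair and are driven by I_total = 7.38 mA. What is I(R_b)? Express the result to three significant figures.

Total conductance ΣG = 1/46.6 + 1/2.73 + 1/6.38 = 0.5445 (units of 1/kΩ).
Current divider: I(R_b) = I_total · G_k/ΣG = 7.38 × (0.3663/0.5445) = 7.38 × 0.6727 = 4.965 mA.

I ≈ 4.96 mA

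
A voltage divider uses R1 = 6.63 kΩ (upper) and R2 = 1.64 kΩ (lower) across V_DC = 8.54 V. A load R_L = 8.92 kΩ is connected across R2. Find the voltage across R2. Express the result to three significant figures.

V_out ≈ 1.48 V

The load sits in parallel with R2, giving an effective lower resistance R2' = R2·R_L/(R2+R_L) = 1.385 kΩ.
Now apply the divider: V_out = 8.54 × 0.1728 = 1.476 V.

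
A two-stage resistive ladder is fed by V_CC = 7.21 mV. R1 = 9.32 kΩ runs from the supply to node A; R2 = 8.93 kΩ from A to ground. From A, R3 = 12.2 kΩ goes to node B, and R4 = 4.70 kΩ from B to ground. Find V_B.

Looking into the second stage from A: R3 + R4 = 16.90 kΩ appears in parallel with R2.
R2 ‖ (R3+R4) = 5.843 kΩ.
So V_A = 7.21 × 0.3853 = 2.778 mV.
Stage 2 is unloaded, so V_B = V_A · R4/(R3+R4) = 2.778 × 4.70/16.90 = 0.7727 mV.

V_B ≈ 0.773 mV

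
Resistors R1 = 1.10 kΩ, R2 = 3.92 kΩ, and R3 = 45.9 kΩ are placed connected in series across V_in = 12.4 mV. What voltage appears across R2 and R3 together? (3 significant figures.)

V ≈ 12.1 mV

Total series resistance ΣR = 1.10 + 3.92 + 45.9 = 50.92 kΩ.
R_{R2..R3} = 3.92 + 45.9 = 49.82 kΩ.
By the voltage-divider rule, V = 12.4 × 49.82/50.92 = 12.13 mV.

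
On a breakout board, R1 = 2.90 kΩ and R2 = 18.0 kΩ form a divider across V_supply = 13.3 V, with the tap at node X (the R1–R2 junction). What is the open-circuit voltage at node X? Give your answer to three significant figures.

Open-circuit (no load on X): V_th = V_supply · R2/(R1 + R2) = 13.3 × 18.0/(2.900 + 18.0) = 11.45 V.

V_th ≈ 11.5 V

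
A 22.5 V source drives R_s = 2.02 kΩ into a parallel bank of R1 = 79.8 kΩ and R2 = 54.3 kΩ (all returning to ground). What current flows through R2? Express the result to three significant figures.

Parallel bank: R_p = 1/(1/79.8 + 1/54.3) = 32.31 kΩ.
V_A by voltage divider: V_A = 22.5 × 32.31/(2.02 + 32.31) = 21.18 V.
I(R2) = V_A / R2 = 21.18/54.3 = 0.3900 mA.

I ≈ 0.390 mA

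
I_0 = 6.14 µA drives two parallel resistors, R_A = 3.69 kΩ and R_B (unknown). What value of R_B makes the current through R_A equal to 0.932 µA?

In a two-way split, I_A/I_0 = R_B/(R_A + R_B).
With f = 0.1518, R_B = R_A · f/(1−f) = 3.69 × 0.1790 = 0.6603 kΩ.

R_B ≈ 0.660 kΩ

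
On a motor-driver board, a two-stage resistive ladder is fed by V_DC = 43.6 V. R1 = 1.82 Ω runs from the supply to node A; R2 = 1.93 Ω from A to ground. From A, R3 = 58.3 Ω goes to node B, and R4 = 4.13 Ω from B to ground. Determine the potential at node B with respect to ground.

V_B ≈ 1.46 V

Looking into the second stage from A: R3 + R4 = 62.43 Ω appears in parallel with R2.
Effective lower resistance at A: R2 ‖ 62.43 = 1.872 Ω.
V_A = 43.6 × 1.872/(1.82 + 1.872) = 22.11 V.
Then the unloaded second divider: V_B = V_A × R4/(R3+R4) = 22.11 × 0.06615 = 1.463 V.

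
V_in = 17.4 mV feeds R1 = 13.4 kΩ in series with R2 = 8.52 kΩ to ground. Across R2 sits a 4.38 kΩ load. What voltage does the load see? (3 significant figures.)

R2 ‖ R_L = (8.52 × 4.38)/(8.52 + 4.38) = 2.893 kΩ.
Voltage divider with the loaded lower leg: V_out = 17.4 × 2.893/(13.4 + 2.893) = 17.4 × 0.1776 = 3.089 mV.

V_out ≈ 3.09 mV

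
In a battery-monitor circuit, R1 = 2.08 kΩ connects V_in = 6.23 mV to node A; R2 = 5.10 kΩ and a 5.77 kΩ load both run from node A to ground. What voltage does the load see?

V_out ≈ 3.52 mV

First combine the lower leg with the load: R2 ‖ R_L = 2.707 kΩ.
Then V_out = V_in · R2'/(R1 + R2') = 6.23 × 2.707/4.787 = 3.523 mV.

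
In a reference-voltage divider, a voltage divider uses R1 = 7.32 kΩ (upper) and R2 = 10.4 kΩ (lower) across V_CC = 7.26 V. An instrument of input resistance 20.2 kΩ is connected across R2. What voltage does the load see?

The load sits in parallel with R2, giving an effective lower resistance R2' = R2·R_L/(R2+R_L) = 6.865 kΩ.
Then V_out = V_CC · R2'/(R1 + R2') = 7.26 × 6.865/14.19 = 3.514 V.
(Unloaded it would be 4.26 V; the load pulls it down.)

V_out ≈ 3.51 V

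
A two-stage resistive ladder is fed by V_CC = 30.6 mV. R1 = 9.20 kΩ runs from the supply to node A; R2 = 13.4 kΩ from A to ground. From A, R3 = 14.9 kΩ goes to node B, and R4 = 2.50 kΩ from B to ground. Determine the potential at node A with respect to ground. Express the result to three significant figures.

Node A sees R2 in parallel with the series input of stage 2, R3 + R4 = 17.40 kΩ.
Effective lower resistance at A: R2 ‖ 17.40 = 7.570 kΩ.
So V_A = 30.6 × 0.4514 = 13.81 mV.

V_A ≈ 13.8 mV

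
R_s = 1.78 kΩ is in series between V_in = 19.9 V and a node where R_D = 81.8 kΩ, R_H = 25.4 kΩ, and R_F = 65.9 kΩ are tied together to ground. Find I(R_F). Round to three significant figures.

Equivalent of the parallel group: R_p = 14.98 kΩ.
V_A = 19.9 × 14.98/16.76 = 17.79 V.
I(R_F) = V_A / R_F = 17.79/65.9 = 0.2699 mA.
(Check via current divider: I_total = 1.188 mA; share G_k/ΣG = 0.2273 → same result.)

I ≈ 0.270 mA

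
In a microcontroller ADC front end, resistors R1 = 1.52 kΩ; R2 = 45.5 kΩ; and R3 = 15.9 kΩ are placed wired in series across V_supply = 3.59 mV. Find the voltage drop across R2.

ΣR = 1.52 + 45.5 + 15.9 = 62.92 kΩ.
V = V_supply · R/ΣR = 3.59 × 0.7231 = 2.596 mV.

V ≈ 2.60 mV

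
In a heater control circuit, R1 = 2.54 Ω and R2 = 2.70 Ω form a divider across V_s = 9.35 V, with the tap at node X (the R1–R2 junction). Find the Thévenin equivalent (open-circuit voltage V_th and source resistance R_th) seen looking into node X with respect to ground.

V_th ≈ 4.82 V, R_th ≈ 1.31 Ω

Open-circuit (no load on X): V_th = V_s · R2/(R1 + R2) = 9.35 × 2.70/(2.540 + 2.70) = 4.818 V.
Looking into X with the source shorted: R_th = R1·R2/(R1+R2) = 2.540 × 2.70/5.240 = 1.309 Ω.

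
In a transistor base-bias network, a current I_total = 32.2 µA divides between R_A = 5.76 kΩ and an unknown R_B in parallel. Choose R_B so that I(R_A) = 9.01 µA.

R_B ≈ 2.24 kΩ

Two-branch current divider: I_A = I_total · R_B/(R_A + R_B).
9.01/32.2 = R_B/(R_A + R_B) → R_B = R_A · (0.2798)/(1 − 0.2798) = 5.76 × 0.3885 = 2.238 kΩ.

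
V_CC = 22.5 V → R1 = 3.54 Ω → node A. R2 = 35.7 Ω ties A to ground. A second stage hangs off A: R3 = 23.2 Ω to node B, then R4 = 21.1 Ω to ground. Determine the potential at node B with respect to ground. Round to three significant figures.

Node A sees R2 in parallel with the series input of stage 2, R3 + R4 = 44.30 Ω.
Effective lower resistance at A: R2 ‖ 44.30 = 19.77 Ω.
V_A = 22.5 × 19.77/(3.54 + 19.77) = 19.08 V.
V_B = V_A × 0.4763 = 9.089 V.

V_B ≈ 9.09 V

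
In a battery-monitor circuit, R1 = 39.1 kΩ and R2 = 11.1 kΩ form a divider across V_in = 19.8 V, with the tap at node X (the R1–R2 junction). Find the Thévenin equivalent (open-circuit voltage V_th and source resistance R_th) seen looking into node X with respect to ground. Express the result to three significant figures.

Open-circuit (no load on X): V_th = V_in · R2/(R1 + R2) = 19.8 × 11.1/(39.10 + 11.1) = 4.378 V.
Zeroing V_in shorts the top of R1 to ground, so R_th = R1 ‖ R2 = 8.646 kΩ.

V_th ≈ 4.38 V, R_th ≈ 8.65 kΩ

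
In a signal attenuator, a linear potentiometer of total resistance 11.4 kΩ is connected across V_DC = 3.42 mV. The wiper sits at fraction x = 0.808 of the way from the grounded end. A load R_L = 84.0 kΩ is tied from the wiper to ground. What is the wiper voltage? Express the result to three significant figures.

V_out ≈ 2.71 mV

Lower segment x·R_p = 9.211 kΩ; upper segment (1−x)·R_p = 2.189 kΩ.
(x·R_p) ‖ R_L = 8.301 kΩ.
Then V_out = V_DC · 8.301/(2.189 + 8.301) = 2.706 mV.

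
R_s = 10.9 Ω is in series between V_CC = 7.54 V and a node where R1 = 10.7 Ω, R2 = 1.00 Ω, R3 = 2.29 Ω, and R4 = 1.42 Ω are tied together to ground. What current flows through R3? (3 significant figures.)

I ≈ 0.130 A

Combine the parallel branches: R_p = (1/10.7 + 1/1.00 + 1/2.29 + 1/1.42)⁻¹ = 0.4476 Ω.
V_A = 7.54 × 0.4476/11.35 = 0.2974 V.
Branch current I = V_A/R3 = 0.2974/2.29 = 0.1299 A.
(Equivalently: I_total = 0.6645 A, then current-divider fraction G_k/ΣG = 0.1954.)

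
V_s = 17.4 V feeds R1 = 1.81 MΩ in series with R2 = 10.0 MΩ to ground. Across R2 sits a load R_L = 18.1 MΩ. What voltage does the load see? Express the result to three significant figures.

The load sits in parallel with R2, giving an effective lower resistance R2' = R2·R_L/(R2+R_L) = 6.441 MΩ.
Now apply the divider: V_out = 17.4 × 0.7806 = 13.58 V.

V_out ≈ 13.6 V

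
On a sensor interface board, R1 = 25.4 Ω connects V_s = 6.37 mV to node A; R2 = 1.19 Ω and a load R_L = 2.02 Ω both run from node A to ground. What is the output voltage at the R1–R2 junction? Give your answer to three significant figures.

V_out ≈ 0.182 mV

R2 ‖ R_L = (1.19 × 2.02)/(1.19 + 2.02) = 0.7488 Ω.
Then V_out = V_s · R2'/(R1 + R2') = 6.37 × 0.7488/26.15 = 0.1824 mV.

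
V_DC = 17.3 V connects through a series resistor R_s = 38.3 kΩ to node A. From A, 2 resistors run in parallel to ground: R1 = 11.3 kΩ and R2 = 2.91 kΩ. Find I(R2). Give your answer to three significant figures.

Parallel bank: R_p = 1/(1/11.3 + 1/2.91) = 2.314 kΩ.
V_A = 17.3 × 2.314/40.61 = 0.9857 V.
I(R2) = V_A / R2 = 0.9857/2.91 = 0.3387 mA.
(Equivalently: I_total = 0.4260 mA, then current-divider fraction G_k/ΣG = 0.7952.)

I ≈ 0.339 mA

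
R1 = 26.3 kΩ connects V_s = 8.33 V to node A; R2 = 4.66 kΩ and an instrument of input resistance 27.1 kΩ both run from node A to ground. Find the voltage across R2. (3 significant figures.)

R2 ‖ R_L = (4.66 × 27.1)/(4.66 + 27.1) = 3.976 kΩ.
Now apply the divider: V_out = 8.33 × 0.1313 = 1.094 V.

V_out ≈ 1.09 V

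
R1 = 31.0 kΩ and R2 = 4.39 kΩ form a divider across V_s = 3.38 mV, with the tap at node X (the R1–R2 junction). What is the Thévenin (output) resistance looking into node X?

R_th ≈ 3.85 kΩ

Looking into X with the source shorted: R_th = R1·R2/(R1+R2) = 31.00 × 4.39/35.39 = 3.845 kΩ.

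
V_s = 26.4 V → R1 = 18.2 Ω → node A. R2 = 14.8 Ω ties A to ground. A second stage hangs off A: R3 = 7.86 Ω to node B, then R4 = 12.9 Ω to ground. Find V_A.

V_A ≈ 8.50 V

The second stage (R3 + R4 = 20.76 Ω) loads node A in parallel with R2.
Effective lower resistance at A: R2 ‖ 20.76 = 8.640 Ω.
V_A = 26.4 × 8.640/(18.2 + 8.640) = 8.499 V.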